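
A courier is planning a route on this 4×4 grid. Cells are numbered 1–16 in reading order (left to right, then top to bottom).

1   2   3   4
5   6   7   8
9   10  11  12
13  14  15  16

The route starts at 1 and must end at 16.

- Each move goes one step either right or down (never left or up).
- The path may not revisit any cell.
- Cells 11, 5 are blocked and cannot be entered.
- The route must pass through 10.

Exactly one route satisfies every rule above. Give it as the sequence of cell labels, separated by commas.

Moves only go right or down, so the column and row indices never decrease.
Route from 1: right to 2, 3× down (reaching 14), 2× right (reaching 16) — 6 moves in all.
Check: all required cells visited.

1, 2, 6, 10, 14, 15, 16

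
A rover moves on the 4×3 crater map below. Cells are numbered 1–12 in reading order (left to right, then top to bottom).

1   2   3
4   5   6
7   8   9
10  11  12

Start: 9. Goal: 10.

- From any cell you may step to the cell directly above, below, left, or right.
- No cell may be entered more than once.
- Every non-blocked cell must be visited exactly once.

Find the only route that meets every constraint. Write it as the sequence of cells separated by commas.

Need to visit all 12 open cells exactly once, starting at 9 and ending at 10.
Cell 12 has only two open neighbours (9 and 11), so the path must pass straight through it: one of those is the cell it's entered from and the other is where it exits.
Route from 9: down to 12, left to 11, 2× up (reaching 5), right to 6, up to 3, 2× left (reaching 1), 3× down (reaching 10) — 11 moves in all.
Check: all 12 open cells covered.

9, 12, 11, 8, 5, 6, 3, 2, 1, 4, 7, 10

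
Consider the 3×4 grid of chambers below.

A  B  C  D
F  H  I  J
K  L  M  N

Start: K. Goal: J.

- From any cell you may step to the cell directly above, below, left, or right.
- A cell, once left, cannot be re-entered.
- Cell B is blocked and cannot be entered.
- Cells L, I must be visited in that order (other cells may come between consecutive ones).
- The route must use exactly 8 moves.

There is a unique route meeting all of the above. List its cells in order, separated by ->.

K -> F -> H -> L -> M -> I -> C -> D -> J

The waypoints must appear in the order L, I, with no cell reused.
Route from K: up to F, right to H, down to L, right to M, 2× up (reaching C), right to D, down to J — 8 moves in all.
Check: order respected (L at step 3, I at step 5); 8 moves as required.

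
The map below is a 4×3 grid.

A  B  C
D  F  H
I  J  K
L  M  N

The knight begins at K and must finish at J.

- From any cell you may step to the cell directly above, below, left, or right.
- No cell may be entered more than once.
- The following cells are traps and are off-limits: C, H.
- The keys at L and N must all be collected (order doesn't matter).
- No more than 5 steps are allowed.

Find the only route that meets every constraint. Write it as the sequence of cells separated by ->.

The budget equals the shortest possible length, so every move has to be on a shortest route through the required cells.
Route from K: down 1 to N, left 2 to L, up 1 to I, right 1 to J — 5 moves in all.
Check: all required cells visited; 5 ≤ 5 moves.

K -> N -> M -> L -> I -> J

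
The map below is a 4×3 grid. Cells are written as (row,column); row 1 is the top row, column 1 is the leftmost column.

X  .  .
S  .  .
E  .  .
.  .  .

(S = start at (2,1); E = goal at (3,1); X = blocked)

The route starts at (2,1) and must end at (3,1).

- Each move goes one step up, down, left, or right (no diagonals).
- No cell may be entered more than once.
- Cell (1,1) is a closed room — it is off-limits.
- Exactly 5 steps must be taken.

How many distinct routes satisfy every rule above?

2

Need simple routes of exactly 5 moves from (2,1) to (3,1) (Manhattan distance 1, so 2 moves are spent on a detour and 2 undoing it).
Enumerating: (2,1) (2,2) (3,2) (4,2) (4,1) (3,1) | (2,1) (2,2) (2,3) (3,3) (3,2) (3,1).
That gives 2 routes.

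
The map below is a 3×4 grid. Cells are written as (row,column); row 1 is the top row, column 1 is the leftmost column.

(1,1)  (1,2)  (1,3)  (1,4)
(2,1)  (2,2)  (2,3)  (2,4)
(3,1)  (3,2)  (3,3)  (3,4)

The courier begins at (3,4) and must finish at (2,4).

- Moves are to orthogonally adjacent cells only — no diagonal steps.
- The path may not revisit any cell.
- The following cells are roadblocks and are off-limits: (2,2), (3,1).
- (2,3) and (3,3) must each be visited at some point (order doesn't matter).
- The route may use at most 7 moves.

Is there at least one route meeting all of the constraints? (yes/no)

One route that works: (3,4) → (3,3) → (2,3) → (2,4).

yes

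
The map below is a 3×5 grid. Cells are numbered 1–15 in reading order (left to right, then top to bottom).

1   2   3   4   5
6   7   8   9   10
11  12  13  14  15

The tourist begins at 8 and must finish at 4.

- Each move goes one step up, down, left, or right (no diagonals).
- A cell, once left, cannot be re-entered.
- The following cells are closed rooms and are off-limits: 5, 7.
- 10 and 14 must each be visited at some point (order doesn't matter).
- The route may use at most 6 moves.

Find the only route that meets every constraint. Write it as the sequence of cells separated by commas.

8, 13, 14, 15, 10, 9, 4

Any route must reach 10 and 14 and still end at 4 within 6 moves, so the order of the required stops is forced.
Route from 8: down to 13, 2× right (reaching 15), up to 10, left to 9, up to 4 — 6 moves in all.
Check: all required cells visited; 6 ≤ 6 moves.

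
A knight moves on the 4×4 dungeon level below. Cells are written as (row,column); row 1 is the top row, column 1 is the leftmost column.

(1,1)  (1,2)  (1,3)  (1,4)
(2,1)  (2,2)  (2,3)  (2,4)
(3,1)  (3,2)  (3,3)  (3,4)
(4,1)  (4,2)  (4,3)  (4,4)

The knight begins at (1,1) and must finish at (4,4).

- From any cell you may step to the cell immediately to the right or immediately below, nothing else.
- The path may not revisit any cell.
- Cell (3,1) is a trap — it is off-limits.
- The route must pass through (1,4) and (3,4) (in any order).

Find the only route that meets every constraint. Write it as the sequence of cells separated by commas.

(1,1), (1,2), (1,3), (1,4), (2,4), (3,4), (4,4)

Moves only go right or down, so the column and row indices never decrease.
Route from (1,1): 3× right (reaching (1,4)), 3× down (reaching (4,4)) — 6 moves in all.
Check: all required cells visited.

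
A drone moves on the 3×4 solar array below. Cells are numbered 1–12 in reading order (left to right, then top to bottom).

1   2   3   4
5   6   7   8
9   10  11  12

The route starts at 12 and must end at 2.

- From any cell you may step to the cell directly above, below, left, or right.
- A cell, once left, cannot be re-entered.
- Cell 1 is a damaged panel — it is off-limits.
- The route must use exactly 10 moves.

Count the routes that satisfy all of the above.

2

Need simple routes of exactly 10 moves from 12 to 2 (Manhattan distance 4, so 3 moves are spent on a detour and 3 undoing it).
Enumerating: 12 8 4 3 7 11 10 9 5 6 2 | 12 11 10 9 5 6 7 8 4 3 2.
That gives 2 routes.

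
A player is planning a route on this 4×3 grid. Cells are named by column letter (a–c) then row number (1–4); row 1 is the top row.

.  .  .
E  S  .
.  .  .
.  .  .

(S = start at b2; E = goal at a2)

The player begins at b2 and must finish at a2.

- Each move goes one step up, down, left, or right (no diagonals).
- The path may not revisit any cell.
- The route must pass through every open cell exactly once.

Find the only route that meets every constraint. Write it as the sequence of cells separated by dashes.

Need to visit all 12 open cells exactly once, starting at b2 and ending at a2.
Route from b2: down to b3, left to a3, down to a4, 2× right (reaching c4), 3× up (reaching c1), 2× left (reaching a1), down to a2 — 11 moves in all.
Check: all 12 open cells covered.

b2 - b3 - a3 - a4 - b4 - c4 - c3 - c2 - c1 - b1 - a1 - a2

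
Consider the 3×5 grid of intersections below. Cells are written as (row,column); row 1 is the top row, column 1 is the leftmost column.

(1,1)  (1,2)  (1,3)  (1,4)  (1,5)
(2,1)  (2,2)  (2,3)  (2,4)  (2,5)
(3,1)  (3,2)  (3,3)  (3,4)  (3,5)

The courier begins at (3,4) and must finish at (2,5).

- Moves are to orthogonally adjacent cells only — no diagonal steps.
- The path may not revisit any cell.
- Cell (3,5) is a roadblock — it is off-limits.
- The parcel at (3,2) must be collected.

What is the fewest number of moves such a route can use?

6

Any route passes through (3,2) somewhere between (3,4) and (2,5). Summing Manhattan distances along the two legs ((3,4) → (3,2) → (2,5)) gives a lower bound of 2 + 4 = 6 moves.
A route of 6 moves achieves this: (3,4) → (3,3) → (3,2) → (2,2) → (2,3) → (2,4) → (2,5).
Since 6 matches the lower bound, it is optimal.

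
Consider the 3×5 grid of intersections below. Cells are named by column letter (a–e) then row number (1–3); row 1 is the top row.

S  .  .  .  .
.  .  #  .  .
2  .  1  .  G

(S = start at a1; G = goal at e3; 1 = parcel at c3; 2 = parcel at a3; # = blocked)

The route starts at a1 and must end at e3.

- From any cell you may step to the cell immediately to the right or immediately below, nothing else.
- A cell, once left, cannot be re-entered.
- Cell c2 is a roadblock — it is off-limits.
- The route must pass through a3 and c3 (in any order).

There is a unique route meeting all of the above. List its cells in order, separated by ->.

a1 -> a2 -> a3 -> b3 -> c3 -> d3 -> e3

Moves only go right or down, so the column and row indices never decrease.
Route from a1: down 2 to a3, right 4 to e3 — 6 moves in all.
Check: all required cells visited.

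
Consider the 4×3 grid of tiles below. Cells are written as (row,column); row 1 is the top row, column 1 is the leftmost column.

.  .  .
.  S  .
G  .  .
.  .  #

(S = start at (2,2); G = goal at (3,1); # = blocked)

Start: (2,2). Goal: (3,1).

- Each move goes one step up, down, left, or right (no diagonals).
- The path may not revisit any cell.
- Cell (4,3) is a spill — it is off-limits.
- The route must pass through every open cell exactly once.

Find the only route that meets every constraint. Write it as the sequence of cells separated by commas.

Need to visit all 11 open cells exactly once, starting at (2,2) and ending at (3,1).
Cell (4,2) has only two open neighbours ((3,2) and (4,1)), so the path must pass straight through it: one of those is the cell it's entered from and the other is where it exits.
Route from (2,2): left 1 to (2,1), up 1 to (1,1), right 2 to (1,3), down 2 to (3,3), left 1 to (3,2), down 1 to (4,2), left 1 to (4,1), up 1 to (3,1) — 10 moves in all.
Check: all 11 open cells covered.

(2,2), (2,1), (1,1), (1,2), (1,3), (2,3), (3,3), (3,2), (4,2), (4,1), (3,1)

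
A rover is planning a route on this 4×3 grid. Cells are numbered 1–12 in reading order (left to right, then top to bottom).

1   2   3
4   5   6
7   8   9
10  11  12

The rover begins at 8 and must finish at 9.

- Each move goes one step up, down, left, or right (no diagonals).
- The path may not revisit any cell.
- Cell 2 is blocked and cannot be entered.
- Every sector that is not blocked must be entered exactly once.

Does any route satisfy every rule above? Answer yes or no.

no

Cell 1 has only one open neighbour but is neither the start nor the goal, so a Hamiltonian route would have to both enter and leave it through the same neighbour — impossible without revisiting.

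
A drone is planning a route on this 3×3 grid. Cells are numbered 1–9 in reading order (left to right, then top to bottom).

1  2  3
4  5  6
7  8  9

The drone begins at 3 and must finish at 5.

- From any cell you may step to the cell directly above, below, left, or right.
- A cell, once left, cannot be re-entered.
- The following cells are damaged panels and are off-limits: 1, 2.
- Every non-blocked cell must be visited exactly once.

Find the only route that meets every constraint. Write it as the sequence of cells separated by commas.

Need to visit all 7 open cells exactly once, starting at 3 and ending at 5.
Route from 3: down 2 to 9, left 2 to 7, up 1 to 4, right 1 to 5 — 6 moves in all.
Check: all 7 open cells covered.

3, 6, 9, 8, 7, 4, 5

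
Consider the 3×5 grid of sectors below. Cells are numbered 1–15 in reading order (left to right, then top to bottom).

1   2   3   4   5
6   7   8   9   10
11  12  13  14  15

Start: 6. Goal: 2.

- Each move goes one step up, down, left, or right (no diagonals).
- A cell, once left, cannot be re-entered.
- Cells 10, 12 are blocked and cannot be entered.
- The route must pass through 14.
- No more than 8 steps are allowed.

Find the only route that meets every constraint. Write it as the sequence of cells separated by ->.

The 8-move cap with required stops at 14 leaves no slack for detours.
Route from 6: right 2 to 8, down 1 to 13, right 1 to 14, up 2 to 4, left 2 to 2 — 8 moves in all.
Check: all required cells visited; 8 ≤ 8 moves.

6 -> 7 -> 8 -> 13 -> 14 -> 9 -> 4 -> 3 -> 2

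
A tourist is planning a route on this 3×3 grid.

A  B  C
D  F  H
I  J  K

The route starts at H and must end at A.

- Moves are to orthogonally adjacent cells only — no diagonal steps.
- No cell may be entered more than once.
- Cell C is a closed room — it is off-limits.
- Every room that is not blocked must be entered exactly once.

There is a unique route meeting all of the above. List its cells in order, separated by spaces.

Need to visit all 8 open cells exactly once, starting at H and ending at A.
Route from H: down to K, 2× left (reaching I), up to D, right to F, up to B, left to A — 7 moves in all.
Check: all 8 open cells covered.

H K J I D F B A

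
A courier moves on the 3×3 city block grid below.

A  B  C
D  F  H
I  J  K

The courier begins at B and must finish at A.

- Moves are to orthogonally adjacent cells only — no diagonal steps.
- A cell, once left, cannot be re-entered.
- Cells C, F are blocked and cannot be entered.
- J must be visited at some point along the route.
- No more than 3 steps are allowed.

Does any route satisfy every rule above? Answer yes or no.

Every way from B to J runs through A — but A is where the route must end, so it would be entered once on the way to J and again at the finish.

no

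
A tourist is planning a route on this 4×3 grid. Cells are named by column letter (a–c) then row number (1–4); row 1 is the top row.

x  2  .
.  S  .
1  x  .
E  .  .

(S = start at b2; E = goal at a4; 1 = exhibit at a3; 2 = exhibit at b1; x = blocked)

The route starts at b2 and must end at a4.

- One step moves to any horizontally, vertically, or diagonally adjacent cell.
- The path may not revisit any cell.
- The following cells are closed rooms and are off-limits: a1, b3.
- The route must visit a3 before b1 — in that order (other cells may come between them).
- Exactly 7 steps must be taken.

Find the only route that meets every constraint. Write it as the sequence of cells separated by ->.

The waypoints must appear in the order a3, b1, with no cell reused.
Route from b2: down-left to a3, up to a2, up-right to b1, down-right to c2, down to c3, down-left to b4, left to a4 — 7 moves in all.
Check: order respected (1 at step 1, 2 at step 3); 7 moves as required.

b2 -> a3 -> a2 -> b1 -> c2 -> c3 -> b4 -> a4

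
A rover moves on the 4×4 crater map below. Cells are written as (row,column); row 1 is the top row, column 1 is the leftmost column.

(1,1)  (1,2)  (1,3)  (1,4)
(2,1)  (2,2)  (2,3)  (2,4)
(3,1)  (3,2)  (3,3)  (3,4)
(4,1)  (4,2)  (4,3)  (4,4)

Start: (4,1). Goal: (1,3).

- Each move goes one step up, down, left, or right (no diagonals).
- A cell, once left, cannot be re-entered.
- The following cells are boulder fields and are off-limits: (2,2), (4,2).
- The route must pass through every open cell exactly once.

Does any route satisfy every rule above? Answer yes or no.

Colour the cells like a checkerboard: each orthogonal step flips colour, so a Hamiltonian route alternates colours. Here there are 6 cells of one colour and 8 of the other, with start on the opposite colour to the goal — the counts and endpoints can't be arranged into an alternating sequence of length 14, so no Hamiltonian route exists.

no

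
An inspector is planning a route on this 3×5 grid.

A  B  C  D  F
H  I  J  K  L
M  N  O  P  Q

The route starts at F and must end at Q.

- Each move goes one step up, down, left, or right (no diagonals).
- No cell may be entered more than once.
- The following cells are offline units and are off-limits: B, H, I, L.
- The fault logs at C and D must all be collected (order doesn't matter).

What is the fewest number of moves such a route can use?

Any route passes through C and D in some order between F and Q. Summing Manhattan distances along each leg and taking the cheapest ordering (F → C → D → Q) gives a lower bound of 2 + 1 + 3 = 6 moves.
A route of 6 moves achieves this: F → D → C → J → O → P → Q.
Since 6 matches the lower bound, it is optimal.

6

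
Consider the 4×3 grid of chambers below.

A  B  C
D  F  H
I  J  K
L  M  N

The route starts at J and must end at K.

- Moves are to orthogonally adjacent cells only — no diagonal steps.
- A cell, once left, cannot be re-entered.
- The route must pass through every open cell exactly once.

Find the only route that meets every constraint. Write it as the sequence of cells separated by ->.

Need to visit all 12 open cells exactly once, starting at J and ending at K.
Cell C has only two open neighbours (H and B), so the path must pass straight through it: one of those is the cell it's entered from and the other is where it exits.
Route from J: up 1 to F, right 1 to H, up 1 to C, left 2 to A, down 3 to L, right 2 to N, up 1 to K — 11 moves in all.
Check: all 12 open cells covered.

J -> F -> H -> C -> B -> A -> D -> I -> L -> M -> N -> K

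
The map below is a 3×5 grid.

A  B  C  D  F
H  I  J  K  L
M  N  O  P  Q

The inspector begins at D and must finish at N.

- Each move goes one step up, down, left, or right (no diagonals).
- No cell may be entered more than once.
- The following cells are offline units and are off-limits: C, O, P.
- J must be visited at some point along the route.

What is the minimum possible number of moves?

Any route passes through J somewhere between D and N. Summing Manhattan distances along the two legs (D → J → N) gives a lower bound of 2 + 2 = 4 moves.
A route of 4 moves achieves this: D → K → J → I → N.
Since 4 matches the lower bound, it is optimal.

4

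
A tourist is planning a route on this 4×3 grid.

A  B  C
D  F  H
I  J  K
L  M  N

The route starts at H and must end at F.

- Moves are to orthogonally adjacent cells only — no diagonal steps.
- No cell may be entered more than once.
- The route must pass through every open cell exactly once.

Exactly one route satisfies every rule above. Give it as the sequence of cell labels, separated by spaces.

H C B A D I L M N K J F

Need to visit all 12 open cells exactly once, starting at H and ending at F.
Cell A has only two open neighbours (D and B), so the path must pass straight through it: one of those is the cell it's entered from and the other is where it exits.
Route from H: up 1 to C, left 2 to A, down 3 to L, right 2 to N, up 1 to K, left 1 to J, up 1 to F — 11 moves in all.
Check: all 12 open cells covered.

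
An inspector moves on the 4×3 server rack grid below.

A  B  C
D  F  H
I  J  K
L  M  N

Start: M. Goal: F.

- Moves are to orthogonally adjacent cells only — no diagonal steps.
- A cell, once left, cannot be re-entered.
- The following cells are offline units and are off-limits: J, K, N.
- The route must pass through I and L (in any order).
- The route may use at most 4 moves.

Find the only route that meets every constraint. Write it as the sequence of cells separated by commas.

The budget equals the shortest possible length, so every move has to be on a shortest route through the required cells.
Route from M: left 1 to L, up 2 to D, right 1 to F — 4 moves in all.
Check: all required cells visited; 4 ≤ 4 moves.

M, L, I, D, F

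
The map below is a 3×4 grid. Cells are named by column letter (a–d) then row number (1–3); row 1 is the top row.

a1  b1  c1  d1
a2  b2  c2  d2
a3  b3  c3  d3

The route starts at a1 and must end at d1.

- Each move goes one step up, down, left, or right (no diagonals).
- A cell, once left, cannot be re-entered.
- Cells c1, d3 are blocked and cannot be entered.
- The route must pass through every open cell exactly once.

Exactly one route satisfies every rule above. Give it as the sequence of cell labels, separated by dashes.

Need to visit all 10 open cells exactly once, starting at a1 and ending at d1.
Cell c3 has only two open neighbours (c2 and b3), so the path must pass straight through it: one of those is the cell it's entered from and the other is where it exits.
Route from a1: right to b1, down to b2, left to a2, down to a3, 2× right (reaching c3), up to c2, right to d2, up to d1 — 9 moves in all.
Check: all 10 open cells covered.

a1 - b1 - b2 - a2 - a3 - b3 - c3 - c2 - d2 - d1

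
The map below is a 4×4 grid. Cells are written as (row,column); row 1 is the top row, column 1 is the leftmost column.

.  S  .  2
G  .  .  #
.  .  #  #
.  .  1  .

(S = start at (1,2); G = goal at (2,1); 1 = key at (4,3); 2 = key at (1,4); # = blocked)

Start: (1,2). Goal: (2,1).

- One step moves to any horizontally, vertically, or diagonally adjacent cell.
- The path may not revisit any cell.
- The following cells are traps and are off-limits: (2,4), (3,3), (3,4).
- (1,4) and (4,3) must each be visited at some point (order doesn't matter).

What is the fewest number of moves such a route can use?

Any route passes through (1,4) and (4,3) in some order between (1,2) and (2,1). Summing Chebyshev distances along each leg and taking the cheapest ordering ((1,2) → (1,4) → (4,3) → (2,1)) gives a lower bound of 2 + 3 + 2 = 7 moves.
The shortest route satisfying every rule uses 8 moves: (1,2) → (1,3) → (1,4) → (2,3) → (3,2) → (4,3) → (4,2) → (3,1) → (2,1).
The bound of 7 isn't tight here; checking systematically, no route of length 7 through 7 satisfies every constraint, so 8 is the minimum.

8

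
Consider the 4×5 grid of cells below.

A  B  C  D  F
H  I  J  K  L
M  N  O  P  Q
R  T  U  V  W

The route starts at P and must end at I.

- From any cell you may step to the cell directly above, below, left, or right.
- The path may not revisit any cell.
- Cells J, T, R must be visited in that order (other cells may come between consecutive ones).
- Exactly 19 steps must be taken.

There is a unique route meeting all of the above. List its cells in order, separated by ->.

The waypoints must appear in the order J, T, R, with no cell reused.
Route from P: up to K, left to J, up to C, 2× right (reaching F), 3× down (reaching W), 2× left (reaching U), up to O, left to N, down to T, left to R, 3× up (reaching A), right to B, down to I — 19 moves in all.
Check: order respected (J at step 2, T at step 13, R at step 14); 19 moves as required.

P -> K -> J -> C -> D -> F -> L -> Q -> W -> V -> U -> O -> N -> T -> R -> M -> H -> A -> B -> I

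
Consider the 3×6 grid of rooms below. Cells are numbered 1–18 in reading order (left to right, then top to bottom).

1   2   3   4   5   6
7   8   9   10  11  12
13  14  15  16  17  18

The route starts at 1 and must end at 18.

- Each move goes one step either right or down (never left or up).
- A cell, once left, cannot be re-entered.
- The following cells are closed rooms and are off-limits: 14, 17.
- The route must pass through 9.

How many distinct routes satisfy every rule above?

3

A right/down-only route from 1 to 18 makes exactly 2 down-moves and 5 right-moves in some order.
With no other constraints that would be C(7,2) = 21 routes.
Split at 9 and multiply the segment counts (each segment already excludes blocked cells): 1→9: 3; 9→18: 1; product = 3.
That gives 3 routes.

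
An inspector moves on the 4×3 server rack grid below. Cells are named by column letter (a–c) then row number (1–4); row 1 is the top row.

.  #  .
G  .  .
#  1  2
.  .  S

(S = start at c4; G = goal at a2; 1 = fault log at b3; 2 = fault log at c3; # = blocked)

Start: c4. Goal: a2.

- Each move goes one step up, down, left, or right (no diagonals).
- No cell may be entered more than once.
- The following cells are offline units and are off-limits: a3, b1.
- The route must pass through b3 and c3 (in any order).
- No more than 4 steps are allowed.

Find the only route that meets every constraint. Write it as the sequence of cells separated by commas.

The 4-move cap with required stops at b3, c3 leaves no slack for detours.
Route from c4: up to c3, left to b3, up to b2, left to a2 — 4 moves in all.
Check: all required cells visited; 4 ≤ 4 moves.

c4, c3, b3, b2, a2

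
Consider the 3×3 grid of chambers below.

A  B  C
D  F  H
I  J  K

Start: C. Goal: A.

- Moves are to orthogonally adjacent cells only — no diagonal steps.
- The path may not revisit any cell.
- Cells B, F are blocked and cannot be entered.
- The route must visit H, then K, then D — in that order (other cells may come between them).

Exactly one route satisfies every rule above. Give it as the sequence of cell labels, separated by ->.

The waypoints must appear in the order H, K, D, with no cell reused.
Route from C: 2× down (reaching K), 2× left (reaching I), 2× up (reaching A) — 6 moves in all.
Check: order respected (H at step 1, K at step 2, D at step 5).

C -> H -> K -> J -> I -> D -> A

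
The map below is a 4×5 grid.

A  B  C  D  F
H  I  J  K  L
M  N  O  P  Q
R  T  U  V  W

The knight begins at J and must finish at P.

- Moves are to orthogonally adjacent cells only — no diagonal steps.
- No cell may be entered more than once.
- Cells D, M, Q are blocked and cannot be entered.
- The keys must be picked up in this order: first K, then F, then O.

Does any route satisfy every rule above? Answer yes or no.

F must be visited but has only one open neighbour (L), and it is neither the start nor the goal — the route would have to enter and leave through L, re-entering it.

no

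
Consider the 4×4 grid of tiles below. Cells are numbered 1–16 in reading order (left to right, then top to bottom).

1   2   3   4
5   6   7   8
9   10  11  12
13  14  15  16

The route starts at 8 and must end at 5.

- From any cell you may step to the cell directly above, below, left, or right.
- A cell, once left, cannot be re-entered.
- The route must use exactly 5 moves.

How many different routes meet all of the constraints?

Need simple routes of exactly 5 moves from 8 to 5 (Manhattan distance 3, so 1 moves are spent on a detour and 1 undoing it).
Branch systematically from the start, pruning whenever the remaining move budget drops below the Manhattan distance to 5 or differs from it in parity. Grouping the completions by first move — via 4: 3; via 12: 3; via 7: 6 — and summing: 3 + 3 + 6 = 12.
That gives 12 routes.

12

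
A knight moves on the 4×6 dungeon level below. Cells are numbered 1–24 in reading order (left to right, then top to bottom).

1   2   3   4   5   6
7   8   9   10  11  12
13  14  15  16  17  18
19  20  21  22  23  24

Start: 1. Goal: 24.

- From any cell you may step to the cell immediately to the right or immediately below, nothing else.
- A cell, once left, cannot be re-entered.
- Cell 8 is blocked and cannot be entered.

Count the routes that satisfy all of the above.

26

A right/down-only route from 1 to 24 makes exactly 3 down-moves and 5 right-moves in some order.
With no other constraints that would be C(8,3) = 56 routes.
Subtract routes through each blocked cell (inclusion–exclusion for overlaps): − through 8: 30 → 26.
That gives 26 routes.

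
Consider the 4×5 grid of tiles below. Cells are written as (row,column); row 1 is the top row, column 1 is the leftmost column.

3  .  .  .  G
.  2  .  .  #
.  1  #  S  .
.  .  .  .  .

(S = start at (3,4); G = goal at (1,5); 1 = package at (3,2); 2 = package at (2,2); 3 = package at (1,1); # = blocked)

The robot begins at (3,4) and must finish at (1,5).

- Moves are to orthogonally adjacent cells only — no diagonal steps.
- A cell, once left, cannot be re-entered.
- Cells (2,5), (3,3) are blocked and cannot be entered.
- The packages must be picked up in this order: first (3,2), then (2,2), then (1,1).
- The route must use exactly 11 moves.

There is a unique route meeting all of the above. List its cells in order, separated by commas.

The waypoints must appear in the order (3,2), (2,2), (1,1), with no cell reused.
Route from (3,4): down to (4,4), 2× left (reaching (4,2)), 2× up (reaching (2,2)), left to (2,1), up to (1,1), 4× right (reaching (1,5)) — 11 moves in all.
Check: order respected (1 at step 4, 2 at step 5, 3 at step 7); 11 moves as required.

(3,4), (4,4), (4,3), (4,2), (3,2), (2,2), (2,1), (1,1), (1,2), (1,3), (1,4), (1,5)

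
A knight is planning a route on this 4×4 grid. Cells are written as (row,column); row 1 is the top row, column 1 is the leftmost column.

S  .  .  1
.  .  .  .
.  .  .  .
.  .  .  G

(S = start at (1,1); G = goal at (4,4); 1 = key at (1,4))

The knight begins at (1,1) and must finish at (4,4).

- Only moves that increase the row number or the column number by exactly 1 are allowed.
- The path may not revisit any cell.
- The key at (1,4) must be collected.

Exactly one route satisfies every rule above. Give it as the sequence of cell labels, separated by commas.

Moves only go right or down, so the column and row indices never decrease.
Route from (1,1): 3× right (reaching (1,4)), 3× down (reaching (4,4)) — 6 moves in all.
Check: all required cells visited.

(1,1), (1,2), (1,3), (1,4), (2,4), (3,4), (4,4)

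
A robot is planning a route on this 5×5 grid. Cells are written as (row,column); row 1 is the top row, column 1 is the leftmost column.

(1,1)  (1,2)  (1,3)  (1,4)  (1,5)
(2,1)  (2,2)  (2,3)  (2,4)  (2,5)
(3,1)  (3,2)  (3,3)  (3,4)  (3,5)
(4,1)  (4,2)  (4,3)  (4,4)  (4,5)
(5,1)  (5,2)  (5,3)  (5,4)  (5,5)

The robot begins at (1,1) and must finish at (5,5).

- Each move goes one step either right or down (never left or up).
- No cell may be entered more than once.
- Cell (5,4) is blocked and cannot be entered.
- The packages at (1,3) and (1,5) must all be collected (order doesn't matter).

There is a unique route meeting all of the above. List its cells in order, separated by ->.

(1,1) -> (1,2) -> (1,3) -> (1,4) -> (1,5) -> (2,5) -> (3,5) -> (4,5) -> (5,5)

Moves only go right or down, so the column and row indices never decrease.
Route from (1,1): 4× right (reaching (1,5)), 4× down (reaching (5,5)) — 8 moves in all.
Check: all required cells visited.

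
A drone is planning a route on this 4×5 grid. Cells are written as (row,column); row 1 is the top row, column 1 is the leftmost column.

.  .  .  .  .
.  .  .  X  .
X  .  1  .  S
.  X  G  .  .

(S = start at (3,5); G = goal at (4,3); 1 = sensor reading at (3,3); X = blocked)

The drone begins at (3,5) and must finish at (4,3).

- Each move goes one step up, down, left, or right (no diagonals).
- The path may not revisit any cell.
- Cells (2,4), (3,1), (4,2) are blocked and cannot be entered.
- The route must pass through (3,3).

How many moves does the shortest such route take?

Any route passes through (3,3) somewhere between (3,5) and (4,3). Summing Manhattan distances along the two legs ((3,5) → (3,3) → (4,3)) gives a lower bound of 2 + 1 = 3 moves.
A route of 3 moves achieves this: (3,5) → (3,4) → (3,3) → (4,3).
Since 3 matches the lower bound, it is optimal.

3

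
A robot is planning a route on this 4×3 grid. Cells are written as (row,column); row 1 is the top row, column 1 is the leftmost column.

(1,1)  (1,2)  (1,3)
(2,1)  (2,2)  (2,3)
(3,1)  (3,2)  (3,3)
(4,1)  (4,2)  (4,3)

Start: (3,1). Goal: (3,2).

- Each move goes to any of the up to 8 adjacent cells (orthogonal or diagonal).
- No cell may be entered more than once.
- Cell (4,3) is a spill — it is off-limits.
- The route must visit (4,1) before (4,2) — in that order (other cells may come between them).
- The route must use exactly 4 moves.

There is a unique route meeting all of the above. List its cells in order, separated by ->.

(3,1) -> (4,1) -> (4,2) -> (3,3) -> (3,2)

The waypoints must appear in the order (4,1), (4,2), with no cell reused.
Route from (3,1): down to (4,1), right to (4,2), up-right to (3,3), left to (3,2) — 4 moves in all.
Check: order respected ((4,1) at step 1, (4,2) at step 2); 4 moves as required.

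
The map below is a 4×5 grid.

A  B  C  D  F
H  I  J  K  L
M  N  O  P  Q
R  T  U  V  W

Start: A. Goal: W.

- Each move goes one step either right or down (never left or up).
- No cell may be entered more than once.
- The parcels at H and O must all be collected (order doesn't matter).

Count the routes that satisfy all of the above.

9

A right/down-only route from A to W makes exactly 3 down-moves and 4 right-moves in some order.
With no other constraints that would be C(7,3) = 35 routes.
A monotone route can only reach the required cells in the order H, O, so split there and multiply the segment counts: A→H: 1; H→O: 3; O→W: 3; product = 9.
That gives 9 routes.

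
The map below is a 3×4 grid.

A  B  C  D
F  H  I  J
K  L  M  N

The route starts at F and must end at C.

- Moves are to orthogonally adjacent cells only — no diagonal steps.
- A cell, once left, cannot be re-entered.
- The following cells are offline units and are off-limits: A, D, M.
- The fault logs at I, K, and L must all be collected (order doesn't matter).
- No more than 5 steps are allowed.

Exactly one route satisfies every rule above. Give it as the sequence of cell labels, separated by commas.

The 5-move cap with required stops at I, K, L leaves no slack for detours.
Route from F: down to K, right to L, up to H, right to I, up to C — 5 moves in all.
Check: all required cells visited; 5 ≤ 5 moves.

F, K, L, H, I, C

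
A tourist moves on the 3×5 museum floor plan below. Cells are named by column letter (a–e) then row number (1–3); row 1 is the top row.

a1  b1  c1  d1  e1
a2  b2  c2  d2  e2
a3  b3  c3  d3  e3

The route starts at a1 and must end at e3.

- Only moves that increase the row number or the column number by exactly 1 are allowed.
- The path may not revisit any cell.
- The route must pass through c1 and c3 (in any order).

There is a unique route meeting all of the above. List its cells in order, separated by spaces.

Moves only go right or down, so the column and row indices never decrease.
Route from a1: 2× right (reaching c1), 2× down (reaching c3), 2× right (reaching e3) — 6 moves in all.
Check: all required cells visited.

a1 b1 c1 c2 c3 d3 e3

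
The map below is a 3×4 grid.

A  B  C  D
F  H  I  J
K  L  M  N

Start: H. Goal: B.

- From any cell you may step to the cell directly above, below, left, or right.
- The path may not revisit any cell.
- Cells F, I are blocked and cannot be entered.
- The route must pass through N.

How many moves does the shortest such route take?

Any route passes through N somewhere between H and B. Summing Manhattan distances along the two legs (H → N → B) gives a lower bound of 3 + 4 = 7 moves.
A route of 7 moves achieves this: H → L → M → N → J → D → C → B.
Since 7 matches the lower bound, it is optimal.

7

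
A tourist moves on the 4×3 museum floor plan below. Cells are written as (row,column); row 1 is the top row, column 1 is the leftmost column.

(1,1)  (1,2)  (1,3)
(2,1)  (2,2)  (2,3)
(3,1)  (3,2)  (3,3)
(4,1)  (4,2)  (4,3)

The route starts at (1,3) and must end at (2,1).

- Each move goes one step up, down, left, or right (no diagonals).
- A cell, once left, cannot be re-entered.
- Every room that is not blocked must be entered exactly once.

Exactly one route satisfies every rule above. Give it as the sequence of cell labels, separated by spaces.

(1,3) (2,3) (3,3) (4,3) (4,2) (4,1) (3,1) (3,2) (2,2) (1,2) (1,1) (2,1)

Need to visit all 12 open cells exactly once, starting at (1,3) and ending at (2,1).
Cell (4,3) has only two open neighbours ((3,3) and (4,2)), so the path must pass straight through it: one of those is the cell it's entered from and the other is where it exits.
Route from (1,3): 3× down (reaching (4,3)), 2× left (reaching (4,1)), up to (3,1), right to (3,2), 2× up (reaching (1,2)), left to (1,1), down to (2,1) — 11 moves in all.
Check: all 12 open cells covered.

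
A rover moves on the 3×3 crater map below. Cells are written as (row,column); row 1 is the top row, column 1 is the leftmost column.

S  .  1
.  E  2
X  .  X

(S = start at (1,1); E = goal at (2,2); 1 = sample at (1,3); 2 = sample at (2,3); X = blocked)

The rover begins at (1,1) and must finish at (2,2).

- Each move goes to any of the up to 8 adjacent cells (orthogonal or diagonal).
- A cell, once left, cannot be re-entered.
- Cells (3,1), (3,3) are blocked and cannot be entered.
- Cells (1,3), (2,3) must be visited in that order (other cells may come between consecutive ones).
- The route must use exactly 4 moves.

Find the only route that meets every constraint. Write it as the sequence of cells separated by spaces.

The waypoints must appear in the order (1,3), (2,3), with no cell reused.
Route from (1,1): right 2 to (1,3), down 1 to (2,3), left 1 to (2,2) — 4 moves in all.
Check: order respected (1 at step 2, 2 at step 3); 4 moves as required.

(1,1) (1,2) (1,3) (2,3) (2,2)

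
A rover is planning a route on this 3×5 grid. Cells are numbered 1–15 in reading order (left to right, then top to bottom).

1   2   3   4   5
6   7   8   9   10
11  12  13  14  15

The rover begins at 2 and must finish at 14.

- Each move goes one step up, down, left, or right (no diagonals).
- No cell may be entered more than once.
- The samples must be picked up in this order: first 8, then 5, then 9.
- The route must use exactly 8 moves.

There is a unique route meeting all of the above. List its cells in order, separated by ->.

2 -> 7 -> 8 -> 3 -> 4 -> 5 -> 10 -> 9 -> 14

The waypoints must appear in the order 8, 5, 9, with no cell reused.
Route from 2: down to 7, right to 8, up to 3, 2× right (reaching 5), down to 10, left to 9, down to 14 — 8 moves in all.
Check: order respected (8 at step 2, 5 at step 5, 9 at step 7); 8 moves as required.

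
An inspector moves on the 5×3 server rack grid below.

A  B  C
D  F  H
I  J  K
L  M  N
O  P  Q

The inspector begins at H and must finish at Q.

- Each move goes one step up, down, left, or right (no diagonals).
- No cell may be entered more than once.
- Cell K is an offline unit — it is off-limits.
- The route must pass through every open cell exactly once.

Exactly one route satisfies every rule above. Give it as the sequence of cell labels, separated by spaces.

Need to visit all 14 open cells exactly once, starting at H and ending at Q.
Cell O has only two open neighbours (L and P), so the path must pass straight through it: one of those is the cell it's entered from and the other is where it exits.
Route from H: up 1 to C, left 2 to A, down 1 to D, right 1 to F, down 1 to J, left 1 to I, down 2 to O, right 1 to P, up 1 to M, right 1 to N, down 1 to Q — 13 moves in all.
Check: all 14 open cells covered.

H C B A D F J I L O P M N Q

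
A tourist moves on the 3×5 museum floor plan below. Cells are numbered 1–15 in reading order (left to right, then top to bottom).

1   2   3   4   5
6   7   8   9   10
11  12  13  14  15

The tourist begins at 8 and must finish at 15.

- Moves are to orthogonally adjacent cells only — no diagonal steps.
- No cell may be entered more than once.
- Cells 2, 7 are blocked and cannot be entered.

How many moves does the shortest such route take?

3

The Manhattan distance from 8 to 15 is |2−3| + |3−5| = 3, so at least 3 moves are needed.
A route of 3 moves achieves this: 8 → 13 → 14 → 15.
Since 3 matches the lower bound, it is optimal.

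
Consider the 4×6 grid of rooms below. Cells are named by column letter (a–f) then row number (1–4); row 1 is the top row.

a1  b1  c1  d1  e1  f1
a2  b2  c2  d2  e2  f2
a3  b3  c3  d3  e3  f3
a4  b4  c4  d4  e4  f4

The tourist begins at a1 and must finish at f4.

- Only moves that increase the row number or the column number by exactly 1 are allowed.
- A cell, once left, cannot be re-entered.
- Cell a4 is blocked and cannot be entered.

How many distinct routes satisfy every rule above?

55

A right/down-only route from a1 to f4 makes exactly 3 down-moves and 5 right-moves in some order.
With no other constraints that would be C(8,3) = 56 routes.
Subtract routes through each blocked cell (inclusion–exclusion for overlaps): − through a4: 1 → 55.
That gives 55 routes.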